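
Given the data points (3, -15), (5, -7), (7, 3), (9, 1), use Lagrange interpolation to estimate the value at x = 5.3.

Lagrange interpolation formula:
P(x) = Σ yᵢ × Lᵢ(x)
where Lᵢ(x) = Π_{j≠i} (x - xⱼ)/(xᵢ - xⱼ)

L_0(5.3) = (5.3 - 5)/(3 - 5) × (5.3 - 7)/(3 - 7) × (5.3 - 9)/(3 - 9) = -0.039312
L_1(5.3) = (5.3 - 3)/(5 - 3) × (5.3 - 7)/(5 - 7) × (5.3 - 9)/(5 - 9) = 0.904188
L_2(5.3) = (5.3 - 3)/(7 - 3) × (5.3 - 5)/(7 - 5) × (5.3 - 9)/(7 - 9) = 0.159562
L_3(5.3) = (5.3 - 3)/(9 - 3) × (5.3 - 5)/(9 - 5) × (5.3 - 7)/(9 - 7) = -0.024437

P(5.3) = (-15)×L_0(5.3) + (-7)×L_1(5.3) + 3×L_2(5.3) + 1×L_3(5.3)
P(5.3) = -5.285375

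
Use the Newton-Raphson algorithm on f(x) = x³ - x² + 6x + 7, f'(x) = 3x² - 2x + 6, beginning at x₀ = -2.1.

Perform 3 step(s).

f(x) = x³ - x² + 6x + 7
f'(x) = 3x² - 2x + 6
x₀ = -2.1

Newton-Raphson formula: x_{n+1} = x_n - f(x_n)/f'(x_n)

Iteration 1:
  f(-2.100000) = -19.271000
  f'(-2.100000) = 23.430000
  x_1 = -2.100000 - (-19.271000)/23.430000 = -1.277507
Iteration 2:
  f(-1.277507) = -4.381995
  f'(-1.277507) = 13.451091
  x_2 = -1.277507 - (-4.381995)/13.451091 = -0.951735
Iteration 3:
  f(-0.951735) = -0.478291
  f'(-0.951735) = 10.620869
  x_3 = -0.951735 - (-0.478291)/10.620869 = -0.906702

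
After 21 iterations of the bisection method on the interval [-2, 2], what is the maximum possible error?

Bisection error bound: |error| ≤ (b-a)/2^n
|error| ≤ (2 - (-2))/2^21 = 4/2^21
|error| ≤ 0.0000019073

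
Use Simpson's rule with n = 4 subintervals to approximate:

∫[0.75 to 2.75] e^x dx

f(x) = e^x
a = 0.75, b = 2.75, n = 4
h = (b - a)/n = 0.500000

Simpson's rule: (h/3)[f(x₀) + 4f(x₁) + 2f(x₂) + ... + f(xₙ)]

x_0 = 0.7500, f(x_0) = 2.117000, coefficient = 1
x_1 = 1.2500, f(x_1) = 3.490343, coefficient = 4
x_2 = 1.7500, f(x_2) = 5.754603, coefficient = 2
x_3 = 2.2500, f(x_3) = 9.487736, coefficient = 4
x_4 = 2.7500, f(x_4) = 15.642632, coefficient = 1

I ≈ (0.500000/3) × 81.181152 = 13.530192
Exact value: 13.525632
Error: 0.004560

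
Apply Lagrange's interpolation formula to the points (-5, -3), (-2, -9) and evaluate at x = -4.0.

Lagrange interpolation formula:
P(x) = Σ yᵢ × Lᵢ(x)
where Lᵢ(x) = Π_{j≠i} (x - xⱼ)/(xᵢ - xⱼ)

L_0(-4.0) = (-4.0 - (-2))/(-5 - (-2)) = 0.666667
L_1(-4.0) = (-4.0 - (-5))/(-2 - (-5)) = 0.333333

P(-4.0) = (-3)×L_0(-4.0) + (-9)×L_1(-4.0)
P(-4.0) = -5.000000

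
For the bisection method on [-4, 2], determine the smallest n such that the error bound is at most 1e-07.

We need (b-a)/2^n ≤ 1e-07
(2 - (-4))/2^n ≤ 1e-07
6/2^n ≤ 1e-07
2^n ≥ 60000000
n ≥ log₂(60000000) = 25.84
n ≥ 26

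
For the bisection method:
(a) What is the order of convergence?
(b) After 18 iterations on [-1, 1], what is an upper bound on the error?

(a) Bisection has linear (order 1) convergence; the error is halved each step.

(b) Error bound = (b-a)/2^n = (1 - (-1))/2^{18}
    = 2/2^{18}

(a) 1 (linear); (b) error ≤ 7.63e-06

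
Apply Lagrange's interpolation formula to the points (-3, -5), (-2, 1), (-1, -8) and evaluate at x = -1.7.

Lagrange interpolation formula:
P(x) = Σ yᵢ × Lᵢ(x)
where Lᵢ(x) = Π_{j≠i} (x - xⱼ)/(xᵢ - xⱼ)

L_0(-1.7) = (-1.7 - (-2))/(-3 - (-2)) × (-1.7 - (-1))/(-3 - (-1)) = -0.105000
L_1(-1.7) = (-1.7 - (-3))/(-2 - (-3)) × (-1.7 - (-1))/(-2 - (-1)) = 0.910000
L_2(-1.7) = (-1.7 - (-3))/(-1 - (-3)) × (-1.7 - (-2))/(-1 - (-2)) = 0.195000

P(-1.7) = (-5)×L_0(-1.7) + 1×L_1(-1.7) + (-8)×L_2(-1.7)
P(-1.7) = -0.125000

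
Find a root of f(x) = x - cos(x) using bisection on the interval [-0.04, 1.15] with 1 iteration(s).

f(x) = x - cos(x)
Initial interval: [-0.04, 1.15]

Iteration 1:
  c_1 = (-0.040000 + 1.150000)/2 = 0.555000
  f(c_1) = f(0.555000) = -0.294900
  f(a) × f(c) ≥ 0, new interval: [0.555000, 1.150000]

After 1 iteration(s), the approximation is c_1 = 0.555000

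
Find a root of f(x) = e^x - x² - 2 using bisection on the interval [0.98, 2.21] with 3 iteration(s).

f(x) = e^x - x² - 2
Initial interval: [0.98, 2.21]

Iteration 1:
  c_1 = (0.980000 + 2.210000)/2 = 1.595000
  f(c_1) = f(1.595000) = 0.384304
  f(a) × f(c) < 0, new interval: [0.980000, 1.595000]
Iteration 2:
  c_2 = (0.980000 + 1.595000)/2 = 1.287500
  f(c_2) = f(1.287500) = -0.033940
  f(a) × f(c) ≥ 0, new interval: [1.287500, 1.595000]
Iteration 3:
  c_3 = (1.287500 + 1.595000)/2 = 1.441250
  f(c_3) = f(1.441250) = 0.148773
  f(a) × f(c) < 0, new interval: [1.287500, 1.441250]

After 3 iteration(s), the approximation is c_3 = 1.441250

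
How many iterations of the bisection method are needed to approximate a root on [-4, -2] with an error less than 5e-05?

We need (b-a)/2^n ≤ 5e-05
(-2 - (-4))/2^n ≤ 5e-05
2/2^n ≤ 5e-05
2^n ≥ 40000
n ≥ log₂(40000) = 15.29
n ≥ 16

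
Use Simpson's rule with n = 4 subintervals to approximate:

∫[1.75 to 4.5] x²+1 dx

f(x) = x²+1
a = 1.75, b = 4.5, n = 4
h = (b - a)/n = 0.687500

Simpson's rule: (h/3)[f(x₀) + 4f(x₁) + 2f(x₂) + ... + f(xₙ)]

x_0 = 1.7500, f(x_0) = 4.062500, coefficient = 1
x_1 = 2.4375, f(x_1) = 6.941406, coefficient = 4
x_2 = 3.1250, f(x_2) = 10.765625, coefficient = 2
x_3 = 3.8125, f(x_3) = 15.535156, coefficient = 4
x_4 = 4.5000, f(x_4) = 21.250000, coefficient = 1

I ≈ (0.687500/3) × 136.750000 = 31.338542
Exact value: 31.338542
Error: 0.000000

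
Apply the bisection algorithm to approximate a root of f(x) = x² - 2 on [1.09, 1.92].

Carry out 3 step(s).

f(x) = x² - 2
Initial interval: [1.09, 1.92]

Iteration 1:
  c_1 = (1.090000 + 1.920000)/2 = 1.505000
  f(c_1) = f(1.505000) = 0.265025
  f(a) × f(c) < 0, new interval: [1.090000, 1.505000]
Iteration 2:
  c_2 = (1.090000 + 1.505000)/2 = 1.297500
  f(c_2) = f(1.297500) = -0.316494
  f(a) × f(c) ≥ 0, new interval: [1.297500, 1.505000]
Iteration 3:
  c_3 = (1.297500 + 1.505000)/2 = 1.401250
  f(c_3) = f(1.401250) = -0.036498
  f(a) × f(c) ≥ 0, new interval: [1.401250, 1.505000]

After 3 iteration(s), the approximation is c_3 = 1.401250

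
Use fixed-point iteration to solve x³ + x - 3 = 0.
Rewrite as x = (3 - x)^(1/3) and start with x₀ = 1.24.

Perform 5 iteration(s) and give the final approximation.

Equation: x³ + x - 3 = 0
Fixed-point form: x = (3 - x)^(1/3)
x₀ = 1.24

x_1 = g(1.240000) = 1.207362
x_2 = g(1.207362) = 1.214780
x_3 = g(1.214780) = 1.213102
x_4 = g(1.213102) = 1.213482
x_5 = g(1.213482) = 1.213396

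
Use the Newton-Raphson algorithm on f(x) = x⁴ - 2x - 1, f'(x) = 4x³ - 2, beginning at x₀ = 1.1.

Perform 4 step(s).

f(x) = x⁴ - 2x - 1
f'(x) = 4x³ - 2
x₀ = 1.1

Newton-Raphson formula: x_{n+1} = x_n - f(x_n)/f'(x_n)

Iteration 1:
  f(1.100000) = -1.735900
  f'(1.100000) = 3.324000
  x_1 = 1.100000 - (-1.735900)/3.324000 = 1.622232
Iteration 2:
  f(1.622232) = 2.681051
  f'(1.622232) = 15.076509
  x_2 = 1.622232 - 2.681051/15.076509 = 1.444403
Iteration 3:
  f(1.444403) = 0.463837
  f'(1.444403) = 10.053820
  x_3 = 1.444403 - 0.463837/10.053820 = 1.398267
Iteration 4:
  f(1.398267) = 0.026081
  f'(1.398267) = 8.935293
  x_4 = 1.398267 - 0.026081/8.935293 = 1.395348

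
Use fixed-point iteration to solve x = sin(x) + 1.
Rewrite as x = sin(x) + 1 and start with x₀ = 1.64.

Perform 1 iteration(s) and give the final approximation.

Equation: x = sin(x) + 1
Fixed-point form: x = sin(x) + 1
x₀ = 1.64

x_1 = g(1.640000) = 1.997606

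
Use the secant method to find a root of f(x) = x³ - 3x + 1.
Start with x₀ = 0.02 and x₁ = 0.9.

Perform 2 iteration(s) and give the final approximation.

f(x) = x³ - 3x + 1
x₀ = 0.02, x₁ = 0.9

Secant formula: x_{n+1} = x_n - f(x_n)(x_n - x_{n-1})/(f(x_n) - f(x_{n-1}))

Iteration 1:
  f(0.020000) = 0.940008
  f(0.900000) = -0.971000
  x_2 = 0.900000 - (-0.971000)×(0.900000 - 0.020000)/(-0.971000 - 0.940008)
       = 0.452864
Iteration 2:
  f(0.900000) = -0.971000
  f(0.452864) = -0.265717
  x_3 = 0.452864 - (-0.265717)×(0.452864 - 0.900000)/(-0.265717 - (-0.971000))
       = 0.284405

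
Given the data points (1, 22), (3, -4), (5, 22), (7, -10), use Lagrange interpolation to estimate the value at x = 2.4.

Lagrange interpolation formula:
P(x) = Σ yᵢ × Lᵢ(x)
where Lᵢ(x) = Π_{j≠i} (x - xⱼ)/(xᵢ - xⱼ)

L_0(2.4) = (2.4 - 3)/(1 - 3) × (2.4 - 5)/(1 - 5) × (2.4 - 7)/(1 - 7) = 0.149500
L_1(2.4) = (2.4 - 1)/(3 - 1) × (2.4 - 5)/(3 - 5) × (2.4 - 7)/(3 - 7) = 1.046500
L_2(2.4) = (2.4 - 1)/(5 - 1) × (2.4 - 3)/(5 - 3) × (2.4 - 7)/(5 - 7) = -0.241500
L_3(2.4) = (2.4 - 1)/(7 - 1) × (2.4 - 3)/(7 - 3) × (2.4 - 5)/(7 - 5) = 0.045500

P(2.4) = 22×L_0(2.4) + (-4)×L_1(2.4) + 22×L_2(2.4) + (-10)×L_3(2.4)
P(2.4) = -6.665000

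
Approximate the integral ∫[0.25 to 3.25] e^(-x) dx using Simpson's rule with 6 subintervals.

f(x) = e^(-x)
a = 0.25, b = 3.25, n = 6
h = (b - a)/n = 0.500000

Simpson's rule: (h/3)[f(x₀) + 4f(x₁) + 2f(x₂) + ... + f(xₙ)]

x_0 = 0.2500, f(x_0) = 0.778801, coefficient = 1
x_1 = 0.7500, f(x_1) = 0.472367, coefficient = 4
x_2 = 1.2500, f(x_2) = 0.286505, coefficient = 2
x_3 = 1.7500, f(x_3) = 0.173774, coefficient = 4
x_4 = 2.2500, f(x_4) = 0.105399, coefficient = 2
x_5 = 2.7500, f(x_5) = 0.063928, coefficient = 4
x_6 = 3.2500, f(x_6) = 0.038774, coefficient = 1

I ≈ (0.500000/3) × 4.441656 = 0.740276
Exact value: 0.740027
Error: 0.000250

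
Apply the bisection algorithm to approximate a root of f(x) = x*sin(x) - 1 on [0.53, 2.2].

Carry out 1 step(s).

f(x) = x*sin(x) - 1
Initial interval: [0.53, 2.2]

Iteration 1:
  c_1 = (0.530000 + 2.200000)/2 = 1.365000
  f(c_1) = f(1.365000) = 0.336197
  f(a) × f(c) < 0, new interval: [0.530000, 1.365000]

After 1 iteration(s), the approximation is c_1 = 1.365000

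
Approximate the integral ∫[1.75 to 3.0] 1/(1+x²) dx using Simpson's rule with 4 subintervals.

f(x) = 1/(1+x²)
a = 1.75, b = 3.0, n = 4
h = (b - a)/n = 0.312500

Simpson's rule: (h/3)[f(x₀) + 4f(x₁) + 2f(x₂) + ... + f(xₙ)]

x_0 = 1.7500, f(x_0) = 0.246154, coefficient = 1
x_1 = 2.0625, f(x_1) = 0.190335, coefficient = 4
x_2 = 2.3750, f(x_2) = 0.150588, coefficient = 2
x_3 = 2.6875, f(x_3) = 0.121615, coefficient = 4
x_4 = 3.0000, f(x_4) = 0.100000, coefficient = 1

I ≈ (0.312500/3) × 1.895129 = 0.197409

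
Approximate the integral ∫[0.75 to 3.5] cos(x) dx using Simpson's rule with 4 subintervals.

f(x) = cos(x)
a = 0.75, b = 3.5, n = 4
h = (b - a)/n = 0.687500

Simpson's rule: (h/3)[f(x₀) + 4f(x₁) + 2f(x₂) + ... + f(xₙ)]

x_0 = 0.7500, f(x_0) = 0.731689, coefficient = 1
x_1 = 1.4375, f(x_1) = 0.132902, coefficient = 4
x_2 = 2.1250, f(x_2) = -0.526266, coefficient = 2
x_3 = 2.8125, f(x_3) = -0.946336, coefficient = 4
x_4 = 3.5000, f(x_4) = -0.936457, coefficient = 1

I ≈ (0.687500/3) × -4.511037 = -1.033779
Exact value: -1.032422
Error: 0.001357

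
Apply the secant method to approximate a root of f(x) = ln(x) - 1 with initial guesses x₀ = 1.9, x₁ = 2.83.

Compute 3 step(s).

f(x) = ln(x) - 1
x₀ = 1.9, x₁ = 2.83

Secant formula: x_{n+1} = x_n - f(x_n)(x_n - x_{n-1})/(f(x_n) - f(x_{n-1}))

Iteration 1:
  f(1.900000) = -0.358146
  f(2.830000) = 0.040277
  x_2 = 2.830000 - 0.040277×(2.830000 - 1.900000)/(0.040277 - (-0.358146))
       = 2.735986
Iteration 2:
  f(2.830000) = 0.040277
  f(2.735986) = 0.006492
  x_3 = 2.735986 - 0.006492×(2.735986 - 2.830000)/(0.006492 - 0.040277)
       = 2.717921
Iteration 3:
  f(2.735986) = 0.006492
  f(2.717921) = -0.000133
  x_4 = 2.717921 - (-0.000133)×(2.717921 - 2.735986)/(-0.000133 - 0.006492)
       = 2.718283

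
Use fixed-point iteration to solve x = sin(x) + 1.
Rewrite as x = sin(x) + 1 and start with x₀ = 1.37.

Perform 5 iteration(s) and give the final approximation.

Equation: x = sin(x) + 1
Fixed-point form: x = sin(x) + 1
x₀ = 1.37

x_1 = g(1.370000) = 1.979908
x_2 = g(1.979908) = 1.917475
x_3 = g(1.917475) = 1.940507
x_4 = g(1.940507) = 1.932432
x_5 = g(1.932432) = 1.935319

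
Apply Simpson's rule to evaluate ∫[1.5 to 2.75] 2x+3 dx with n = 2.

f(x) = 2x+3
a = 1.5, b = 2.75, n = 2
h = (b - a)/n = 0.625000

Simpson's rule: (h/3)[f(x₀) + 4f(x₁) + 2f(x₂) + ... + f(xₙ)]

x_0 = 1.5000, f(x_0) = 6.000000, coefficient = 1
x_1 = 2.1250, f(x_1) = 7.250000, coefficient = 4
x_2 = 2.7500, f(x_2) = 8.500000, coefficient = 1

I ≈ (0.625000/3) × 43.500000 = 9.062500
Exact value: 9.062500
Error: 0.000000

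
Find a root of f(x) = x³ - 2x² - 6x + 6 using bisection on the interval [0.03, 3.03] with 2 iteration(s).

f(x) = x³ - 2x² - 6x + 6
Initial interval: [0.03, 3.03]

Iteration 1:
  c_1 = (0.030000 + 3.030000)/2 = 1.530000
  f(c_1) = f(1.530000) = -4.280223
  f(a) × f(c) < 0, new interval: [0.030000, 1.530000]
Iteration 2:
  c_2 = (0.030000 + 1.530000)/2 = 0.780000
  f(c_2) = f(0.780000) = 0.577752
  f(a) × f(c) ≥ 0, new interval: [0.780000, 1.530000]

After 2 iteration(s), the approximation is c_2 = 0.780000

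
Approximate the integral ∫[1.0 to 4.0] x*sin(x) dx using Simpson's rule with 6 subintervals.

f(x) = x*sin(x)
a = 1.0, b = 4.0, n = 6
h = (b - a)/n = 0.500000

Simpson's rule: (h/3)[f(x₀) + 4f(x₁) + 2f(x₂) + ... + f(xₙ)]

x_0 = 1.0000, f(x_0) = 0.841471, coefficient = 1
x_1 = 1.5000, f(x_1) = 1.496242, coefficient = 4
x_2 = 2.0000, f(x_2) = 1.818595, coefficient = 2
x_3 = 2.5000, f(x_3) = 1.496180, coefficient = 4
x_4 = 3.0000, f(x_4) = 0.423360, coefficient = 2
x_5 = 3.5000, f(x_5) = -1.227741, coefficient = 4
x_6 = 4.0000, f(x_6) = -3.027210, coefficient = 1

I ≈ (0.500000/3) × 9.356897 = 1.559483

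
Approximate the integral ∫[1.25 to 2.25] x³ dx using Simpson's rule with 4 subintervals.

f(x) = x³
a = 1.25, b = 2.25, n = 4
h = (b - a)/n = 0.250000

Simpson's rule: (h/3)[f(x₀) + 4f(x₁) + 2f(x₂) + ... + f(xₙ)]

x_0 = 1.2500, f(x_0) = 1.953125, coefficient = 1
x_1 = 1.5000, f(x_1) = 3.375000, coefficient = 4
x_2 = 1.7500, f(x_2) = 5.359375, coefficient = 2
x_3 = 2.0000, f(x_3) = 8.000000, coefficient = 4
x_4 = 2.2500, f(x_4) = 11.390625, coefficient = 1

I ≈ (0.250000/3) × 69.562500 = 5.796875
Exact value: 5.796875
Error: 0.000000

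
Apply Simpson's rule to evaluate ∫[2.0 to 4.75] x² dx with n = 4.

f(x) = x²
a = 2.0, b = 4.75, n = 4
h = (b - a)/n = 0.687500

Simpson's rule: (h/3)[f(x₀) + 4f(x₁) + 2f(x₂) + ... + f(xₙ)]

x_0 = 2.0000, f(x_0) = 4.000000, coefficient = 1
x_1 = 2.6875, f(x_1) = 7.222656, coefficient = 4
x_2 = 3.3750, f(x_2) = 11.390625, coefficient = 2
x_3 = 4.0625, f(x_3) = 16.503906, coefficient = 4
x_4 = 4.7500, f(x_4) = 22.562500, coefficient = 1

I ≈ (0.687500/3) × 144.250000 = 33.057292
Exact value: 33.057292
Error: 0.000000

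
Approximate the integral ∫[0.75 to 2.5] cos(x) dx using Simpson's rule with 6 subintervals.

f(x) = cos(x)
a = 0.75, b = 2.5, n = 6
h = (b - a)/n = 0.291667

Simpson's rule: (h/3)[f(x₀) + 4f(x₁) + 2f(x₂) + ... + f(xₙ)]

x_0 = 0.7500, f(x_0) = 0.731689, coefficient = 1
x_1 = 1.0417, f(x_1) = 0.504782, coefficient = 4
x_2 = 1.3333, f(x_2) = 0.235238, coefficient = 2
x_3 = 1.6250, f(x_3) = -0.054177, coefficient = 4
x_4 = 1.9167, f(x_4) = -0.339016, coefficient = 2
x_5 = 2.2083, f(x_5) = -0.595218, coefficient = 4
x_6 = 2.5000, f(x_6) = -0.801144, coefficient = 1

I ≈ (0.291667/3) × -0.855463 = -0.083170
Exact value: -0.083167
Error: 0.000003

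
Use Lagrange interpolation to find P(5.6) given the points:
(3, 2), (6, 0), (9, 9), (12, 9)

Lagrange interpolation formula:
P(x) = Σ yᵢ × Lᵢ(x)
where Lᵢ(x) = Π_{j≠i} (x - xⱼ)/(xᵢ - xⱼ)

L_0(5.6) = (5.6 - 6)/(3 - 6) × (5.6 - 9)/(3 - 9) × (5.6 - 12)/(3 - 12) = 0.053728
L_1(5.6) = (5.6 - 3)/(6 - 3) × (5.6 - 9)/(6 - 9) × (5.6 - 12)/(6 - 12) = 1.047704
L_2(5.6) = (5.6 - 3)/(9 - 3) × (5.6 - 6)/(9 - 6) × (5.6 - 12)/(9 - 12) = -0.123259
L_3(5.6) = (5.6 - 3)/(12 - 3) × (5.6 - 6)/(12 - 6) × (5.6 - 9)/(12 - 9) = 0.021827

P(5.6) = 2×L_0(5.6) + 0×L_1(5.6) + 9×L_2(5.6) + 9×L_3(5.6)
P(5.6) = -0.805432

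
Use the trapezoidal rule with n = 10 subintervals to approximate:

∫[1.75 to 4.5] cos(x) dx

f(x) = cos(x)
a = 1.75, b = 4.5, n = 10
h = (b - a)/n = 0.275000

Trapezoidal rule: (h/2)[f(x₀) + 2f(x₁) + 2f(x₂) + ... + f(xₙ)]

x_0 = 1.7500, f(x_0) = -0.178246, coefficient = 1
x_1 = 2.0250, f(x_1) = -0.438747, coefficient = 2
x_2 = 2.3000, f(x_2) = -0.666276, coefficient = 2
x_3 = 2.5750, f(x_3) = -0.843735, coefficient = 2
x_4 = 2.8500, f(x_4) = -0.957787, coefficient = 2
x_5 = 3.1250, f(x_5) = -0.999862, coefficient = 2
x_6 = 3.4000, f(x_6) = -0.966798, coefficient = 2
x_7 = 3.6750, f(x_7) = -0.861080, coefficient = 2
x_8 = 3.9500, f(x_8) = -0.690651, coefficient = 2
x_9 = 4.2250, f(x_9) = -0.468320, coefficient = 2
x_10 = 4.5000, f(x_10) = -0.210796, coefficient = 1

I ≈ (0.275000/2) × -14.175555 = -1.949139
Exact value: -1.961516
Error: 0.012377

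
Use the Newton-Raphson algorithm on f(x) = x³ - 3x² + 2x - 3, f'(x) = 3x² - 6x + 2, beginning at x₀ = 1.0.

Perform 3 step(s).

f(x) = x³ - 3x² + 2x - 3
f'(x) = 3x² - 6x + 2
x₀ = 1.0

Newton-Raphson formula: x_{n+1} = x_n - f(x_n)/f'(x_n)

Iteration 1:
  f(1.000000) = -3.000000
  f'(1.000000) = -1.000000
  x_1 = 1.000000 - (-3.000000)/(-1.000000) = -2.000000
Iteration 2:
  f(-2.000000) = -27.000000
  f'(-2.000000) = 26.000000
  x_2 = -2.000000 - (-27.000000)/26.000000 = -0.961538
Iteration 3:
  f(-0.961538) = -8.585742
  f'(-0.961538) = 10.542899
  x_3 = -0.961538 - (-8.585742)/10.542899 = -0.147176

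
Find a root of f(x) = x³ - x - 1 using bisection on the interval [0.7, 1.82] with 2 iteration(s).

f(x) = x³ - x - 1
Initial interval: [0.7, 1.82]

Iteration 1:
  c_1 = (0.700000 + 1.820000)/2 = 1.260000
  f(c_1) = f(1.260000) = -0.259624
  f(a) × f(c) ≥ 0, new interval: [1.260000, 1.820000]
Iteration 2:
  c_2 = (1.260000 + 1.820000)/2 = 1.540000
  f(c_2) = f(1.540000) = 1.112264
  f(a) × f(c) < 0, new interval: [1.260000, 1.540000]

After 2 iteration(s), the approximation is c_2 = 1.540000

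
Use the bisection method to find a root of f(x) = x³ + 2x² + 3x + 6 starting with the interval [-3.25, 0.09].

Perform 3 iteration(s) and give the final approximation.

f(x) = x³ + 2x² + 3x + 6
Initial interval: [-3.25, 0.09]

Iteration 1:
  c_1 = (-3.250000 + 0.090000)/2 = -1.580000
  f(c_1) = f(-1.580000) = 2.308488
  f(a) × f(c) < 0, new interval: [-3.250000, -1.580000]
Iteration 2:
  c_2 = (-3.250000 + (-1.580000))/2 = -2.415000
  f(c_2) = f(-2.415000) = -3.665373
  f(a) × f(c) ≥ 0, new interval: [-2.415000, -1.580000]
Iteration 3:
  c_3 = (-2.415000 + (-1.580000))/2 = -1.997500
  f(c_3) = f(-1.997500) = 0.017475
  f(a) × f(c) < 0, new interval: [-2.415000, -1.997500]

After 3 iteration(s), the approximation is c_3 = -1.997500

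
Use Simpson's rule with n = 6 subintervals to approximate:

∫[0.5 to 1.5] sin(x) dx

f(x) = sin(x)
a = 0.5, b = 1.5, n = 6
h = (b - a)/n = 0.166667

Simpson's rule: (h/3)[f(x₀) + 4f(x₁) + 2f(x₂) + ... + f(xₙ)]

x_0 = 0.5000, f(x_0) = 0.479426, coefficient = 1
x_1 = 0.6667, f(x_1) = 0.618370, coefficient = 4
x_2 = 0.8333, f(x_2) = 0.740177, coefficient = 2
x_3 = 1.0000, f(x_3) = 0.841471, coefficient = 4
x_4 = 1.1667, f(x_4) = 0.919445, coefficient = 2
x_5 = 1.3333, f(x_5) = 0.971938, coefficient = 4
x_6 = 1.5000, f(x_6) = 0.997495, coefficient = 1

I ≈ (0.166667/3) × 14.523279 = 0.806849
Exact value: 0.806845
Error: 0.000003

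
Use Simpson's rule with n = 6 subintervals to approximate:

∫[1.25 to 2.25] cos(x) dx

f(x) = cos(x)
a = 1.25, b = 2.25, n = 6
h = (b - a)/n = 0.166667

Simpson's rule: (h/3)[f(x₀) + 4f(x₁) + 2f(x₂) + ... + f(xₙ)]

x_0 = 1.2500, f(x_0) = 0.315322, coefficient = 1
x_1 = 1.4167, f(x_1) = 0.153520, coefficient = 4
x_2 = 1.5833, f(x_2) = -0.012537, coefficient = 2
x_3 = 1.7500, f(x_3) = -0.178246, coefficient = 4
x_4 = 1.9167, f(x_4) = -0.339016, coefficient = 2
x_5 = 2.0833, f(x_5) = -0.490390, coefficient = 4
x_6 = 2.2500, f(x_6) = -0.628174, coefficient = 1

I ≈ (0.166667/3) × -3.076419 = -0.170912
Exact value: -0.170911
Error: 0.000001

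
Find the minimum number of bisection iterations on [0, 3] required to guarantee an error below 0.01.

We need (b-a)/2^n ≤ 0.01
(3 - 0)/2^n ≤ 0.01
3/2^n ≤ 0.01
2^n ≥ 300
n ≥ log₂(300) = 8.23
n ≥ 9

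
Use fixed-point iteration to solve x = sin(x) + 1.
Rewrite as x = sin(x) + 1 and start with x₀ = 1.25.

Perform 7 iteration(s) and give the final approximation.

Equation: x = sin(x) + 1
Fixed-point form: x = sin(x) + 1
x₀ = 1.25

x_1 = g(1.250000) = 1.948985
x_2 = g(1.948985) = 1.929335
x_3 = g(1.929335) = 1.936411
x_4 = g(1.936411) = 1.933904
x_5 = g(1.933904) = 1.934797
x_6 = g(1.934797) = 1.934480
x_7 = g(1.934480) = 1.934593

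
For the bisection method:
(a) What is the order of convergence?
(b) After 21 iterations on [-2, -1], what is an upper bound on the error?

(a) Bisection has linear (order 1) convergence; the error is halved each step.

(b) Error bound = (b-a)/2^n = (-1 - (-2))/2^{21}
    = 1/2^{21}

(a) 1 (linear); (b) error ≤ 4.77e-07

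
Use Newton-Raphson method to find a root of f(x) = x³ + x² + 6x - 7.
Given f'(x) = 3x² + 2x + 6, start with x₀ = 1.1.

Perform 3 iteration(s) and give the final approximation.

f(x) = x³ + x² + 6x - 7
f'(x) = 3x² + 2x + 6
x₀ = 1.1

Newton-Raphson formula: x_{n+1} = x_n - f(x_n)/f'(x_n)

Iteration 1:
  f(1.100000) = 2.141000
  f'(1.100000) = 11.830000
  x_1 = 1.100000 - 2.141000/11.830000 = 0.919019
Iteration 2:
  f(0.919019) = 0.134914
  f'(0.919019) = 10.371829
  x_2 = 0.919019 - 0.134914/10.371829 = 0.906012
Iteration 3:
  f(0.906012) = 0.000633
  f'(0.906012) = 10.274595
  x_3 = 0.906012 - 0.000633/10.274595 = 0.905950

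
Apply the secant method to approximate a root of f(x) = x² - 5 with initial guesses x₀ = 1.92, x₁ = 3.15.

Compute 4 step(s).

f(x) = x² - 5
x₀ = 1.92, x₁ = 3.15

Secant formula: x_{n+1} = x_n - f(x_n)(x_n - x_{n-1})/(f(x_n) - f(x_{n-1}))

Iteration 1:
  f(1.920000) = -1.313600
  f(3.150000) = 4.922500
  x_2 = 3.150000 - 4.922500×(3.150000 - 1.920000)/(4.922500 - (-1.313600))
       = 2.179093
Iteration 2:
  f(3.150000) = 4.922500
  f(2.179093) = -0.251555
  x_3 = 2.179093 - (-0.251555)×(2.179093 - 3.150000)/(-0.251555 - 4.922500)
       = 2.226297
Iteration 3:
  f(2.179093) = -0.251555
  f(2.226297) = -0.043603
  x_4 = 2.226297 - (-0.043603)×(2.226297 - 2.179093)/(-0.043603 - (-0.251555))
       = 2.236194
Iteration 4:
  f(2.226297) = -0.043603
  f(2.236194) = 0.000565
  x_5 = 2.236194 - 0.000565×(2.236194 - 2.226297)/(0.000565 - (-0.043603))
       = 2.236068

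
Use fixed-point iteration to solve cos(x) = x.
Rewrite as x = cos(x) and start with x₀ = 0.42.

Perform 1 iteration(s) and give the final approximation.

Equation: cos(x) = x
Fixed-point form: x = cos(x)
x₀ = 0.42

x_1 = g(0.420000) = 0.913089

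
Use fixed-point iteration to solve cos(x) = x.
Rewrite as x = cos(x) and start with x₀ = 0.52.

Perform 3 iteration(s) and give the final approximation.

Equation: cos(x) = x
Fixed-point form: x = cos(x)
x₀ = 0.52

x_1 = g(0.520000) = 0.867819
x_2 = g(0.867819) = 0.646492
x_3 = g(0.646492) = 0.798202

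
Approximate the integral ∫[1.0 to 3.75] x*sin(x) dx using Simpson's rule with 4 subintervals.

f(x) = x*sin(x)
a = 1.0, b = 3.75, n = 4
h = (b - a)/n = 0.687500

Simpson's rule: (h/3)[f(x₀) + 4f(x₁) + 2f(x₂) + ... + f(xₙ)]

x_0 = 1.0000, f(x_0) = 0.841471, coefficient = 1
x_1 = 1.6875, f(x_1) = 1.676021, coefficient = 4
x_2 = 2.3750, f(x_2) = 1.647502, coefficient = 2
x_3 = 3.0625, f(x_3) = 0.241969, coefficient = 4
x_4 = 3.7500, f(x_4) = -2.143355, coefficient = 1

I ≈ (0.687500/3) × 9.665081 = 2.214914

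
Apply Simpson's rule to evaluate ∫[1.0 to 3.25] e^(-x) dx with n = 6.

f(x) = e^(-x)
a = 1.0, b = 3.25, n = 6
h = (b - a)/n = 0.375000

Simpson's rule: (h/3)[f(x₀) + 4f(x₁) + 2f(x₂) + ... + f(xₙ)]

x_0 = 1.0000, f(x_0) = 0.367879, coefficient = 1
x_1 = 1.3750, f(x_1) = 0.252840, coefficient = 4
x_2 = 1.7500, f(x_2) = 0.173774, coefficient = 2
x_3 = 2.1250, f(x_3) = 0.119433, coefficient = 4
x_4 = 2.5000, f(x_4) = 0.082085, coefficient = 2
x_5 = 2.8750, f(x_5) = 0.056416, coefficient = 4
x_6 = 3.2500, f(x_6) = 0.038774, coefficient = 1

I ≈ (0.375000/3) × 2.633126 = 0.329141
Exact value: 0.329105
Error: 0.000036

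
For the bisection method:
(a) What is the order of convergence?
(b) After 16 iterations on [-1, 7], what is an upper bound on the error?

(a) Bisection has linear (order 1) convergence; the error is halved each step.

(b) Error bound = (b-a)/2^n = (7 - (-1))/2^{16}
    = 8/2^{16}

(a) 1 (linear); (b) error ≤ 1.22e-04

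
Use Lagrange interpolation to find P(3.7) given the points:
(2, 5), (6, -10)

Lagrange interpolation formula:
P(x) = Σ yᵢ × Lᵢ(x)
where Lᵢ(x) = Π_{j≠i} (x - xⱼ)/(xᵢ - xⱼ)

L_0(3.7) = (3.7 - 6)/(2 - 6) = 0.575000
L_1(3.7) = (3.7 - 2)/(6 - 2) = 0.425000

P(3.7) = 5×L_0(3.7) + (-10)×L_1(3.7)
P(3.7) = -1.375000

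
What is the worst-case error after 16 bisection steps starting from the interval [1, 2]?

Bisection error bound: |error| ≤ (b-a)/2^n
|error| ≤ (2 - 1)/2^16 = 1/2^16
|error| ≤ 0.0000152588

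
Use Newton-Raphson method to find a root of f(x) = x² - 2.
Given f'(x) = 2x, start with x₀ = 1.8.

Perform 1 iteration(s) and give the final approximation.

f(x) = x² - 2
f'(x) = 2x
x₀ = 1.8

Newton-Raphson formula: x_{n+1} = x_n - f(x_n)/f'(x_n)

Iteration 1:
  f(1.800000) = 1.240000
  f'(1.800000) = 3.600000
  x_1 = 1.800000 - 1.240000/3.600000 = 1.455556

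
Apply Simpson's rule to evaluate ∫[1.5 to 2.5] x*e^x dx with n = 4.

f(x) = x*e^x
a = 1.5, b = 2.5, n = 4
h = (b - a)/n = 0.250000

Simpson's rule: (h/3)[f(x₀) + 4f(x₁) + 2f(x₂) + ... + f(xₙ)]

x_0 = 1.5000, f(x_0) = 6.722534, coefficient = 1
x_1 = 1.7500, f(x_1) = 10.070555, coefficient = 4
x_2 = 2.0000, f(x_2) = 14.778112, coefficient = 2
x_3 = 2.2500, f(x_3) = 21.347406, coefficient = 4
x_4 = 2.5000, f(x_4) = 30.456235, coefficient = 1

I ≈ (0.250000/3) × 192.406834 = 16.033903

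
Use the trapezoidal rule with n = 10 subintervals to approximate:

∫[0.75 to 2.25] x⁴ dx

f(x) = x⁴
a = 0.75, b = 2.25, n = 10
h = (b - a)/n = 0.150000

Trapezoidal rule: (h/2)[f(x₀) + 2f(x₁) + 2f(x₂) + ... + f(xₙ)]

x_0 = 0.7500, f(x_0) = 0.316406, coefficient = 1
x_1 = 0.9000, f(x_1) = 0.656100, coefficient = 2
x_2 = 1.0500, f(x_2) = 1.215506, coefficient = 2
x_3 = 1.2000, f(x_3) = 2.073600, coefficient = 2
x_4 = 1.3500, f(x_4) = 3.321506, coefficient = 2
x_5 = 1.5000, f(x_5) = 5.062500, coefficient = 2
x_6 = 1.6500, f(x_6) = 7.412006, coefficient = 2
x_7 = 1.8000, f(x_7) = 10.497600, coefficient = 2
x_8 = 1.9500, f(x_8) = 14.459006, coefficient = 2
x_9 = 2.1000, f(x_9) = 19.448100, coefficient = 2
x_10 = 2.2500, f(x_10) = 25.628906, coefficient = 1

I ≈ (0.150000/2) × 154.237162 = 11.567787
Exact value: 11.485547
Error: 0.082240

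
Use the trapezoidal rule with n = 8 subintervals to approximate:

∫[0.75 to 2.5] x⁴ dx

f(x) = x⁴
a = 0.75, b = 2.5, n = 8
h = (b - a)/n = 0.218750

Trapezoidal rule: (h/2)[f(x₀) + 2f(x₁) + 2f(x₂) + ... + f(xₙ)]

x_0 = 0.7500, f(x_0) = 0.316406, coefficient = 1
x_1 = 0.9688, f(x_1) = 0.880738, coefficient = 2
x_2 = 1.1875, f(x_2) = 1.988541, coefficient = 2
x_3 = 1.4062, f(x_3) = 3.910661, coefficient = 2
x_4 = 1.6250, f(x_4) = 6.972900, coefficient = 2
x_5 = 1.8438, f(x_5) = 11.556016, coefficient = 2
x_6 = 2.0625, f(x_6) = 18.095718, coefficient = 2
x_7 = 2.2812, f(x_7) = 27.082673, coefficient = 2
x_8 = 2.5000, f(x_8) = 39.062500, coefficient = 1

I ≈ (0.218750/2) × 180.353401 = 19.726153
Exact value: 19.483789
Error: 0.242364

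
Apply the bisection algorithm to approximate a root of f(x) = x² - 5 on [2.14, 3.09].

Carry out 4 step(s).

f(x) = x² - 5
Initial interval: [2.14, 3.09]

Iteration 1:
  c_1 = (2.140000 + 3.090000)/2 = 2.615000
  f(c_1) = f(2.615000) = 1.838225
  f(a) × f(c) < 0, new interval: [2.140000, 2.615000]
Iteration 2:
  c_2 = (2.140000 + 2.615000)/2 = 2.377500
  f(c_2) = f(2.377500) = 0.652506
  f(a) × f(c) < 0, new interval: [2.140000, 2.377500]
Iteration 3:
  c_3 = (2.140000 + 2.377500)/2 = 2.258750
  f(c_3) = f(2.258750) = 0.101952
  f(a) × f(c) < 0, new interval: [2.140000, 2.258750]
Iteration 4:
  c_4 = (2.140000 + 2.258750)/2 = 2.199375
  f(c_4) = f(2.199375) = -0.162750
  f(a) × f(c) ≥ 0, new interval: [2.199375, 2.258750]

After 4 iteration(s), the approximation is c_4 = 2.199375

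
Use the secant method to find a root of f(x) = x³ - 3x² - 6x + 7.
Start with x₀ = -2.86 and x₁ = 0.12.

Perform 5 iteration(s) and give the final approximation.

f(x) = x³ - 3x² - 6x + 7
x₀ = -2.86, x₁ = 0.12

Secant formula: x_{n+1} = x_n - f(x_n)(x_n - x_{n-1})/(f(x_n) - f(x_{n-1}))

Iteration 1:
  f(-2.860000) = -23.772456
  f(0.120000) = 6.238528
  x_2 = 0.120000 - 6.238528×(0.120000 - (-2.860000))/(6.238528 - (-23.772456))
       = -0.499467
Iteration 2:
  f(0.120000) = 6.238528
  f(-0.499467) = 9.123799
  x_3 = -0.499467 - 9.123799×(-0.499467 - 0.120000)/(9.123799 - 6.238528)
       = 1.459410
Iteration 3:
  f(-0.499467) = 9.123799
  f(1.459410) = -5.037730
  x_4 = 1.459410 - (-5.037730)×(1.459410 - (-0.499467))/(-5.037730 - 9.123799)
       = 0.762572
Iteration 4:
  f(1.459410) = -5.037730
  f(0.762572) = 1.123467
  x_5 = 0.762572 - 1.123467×(0.762572 - 1.459410)/(1.123467 - (-5.037730))
       = 0.889637
Iteration 5:
  f(0.762572) = 1.123467
  f(0.889637) = -0.008081
  x_6 = 0.889637 - (-0.008081)×(0.889637 - 0.762572)/(-0.008081 - 1.123467)
       = 0.888730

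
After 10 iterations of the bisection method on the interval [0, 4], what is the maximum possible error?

Bisection error bound: |error| ≤ (b-a)/2^n
|error| ≤ (4 - 0)/2^10 = 4/2^10
|error| ≤ 0.0039062500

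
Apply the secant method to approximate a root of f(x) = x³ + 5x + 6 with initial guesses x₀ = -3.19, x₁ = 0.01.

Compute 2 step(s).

f(x) = x³ + 5x + 6
x₀ = -3.19, x₁ = 0.01

Secant formula: x_{n+1} = x_n - f(x_n)(x_n - x_{n-1})/(f(x_n) - f(x_{n-1}))

Iteration 1:
  f(-3.190000) = -42.411759
  f(0.010000) = 6.050001
  x_2 = 0.010000 - 6.050001×(0.010000 - (-3.190000))/(6.050001 - (-42.411759))
       = -0.389490
Iteration 2:
  f(0.010000) = 6.050001
  f(-0.389490) = 3.993462
  x_3 = -0.389490 - 3.993462×(-0.389490 - 0.010000)/(3.993462 - 6.050001)
       = -1.165235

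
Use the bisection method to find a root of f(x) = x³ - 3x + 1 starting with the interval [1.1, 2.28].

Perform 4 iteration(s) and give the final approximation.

f(x) = x³ - 3x + 1
Initial interval: [1.1, 2.28]

Iteration 1:
  c_1 = (1.100000 + 2.280000)/2 = 1.690000
  f(c_1) = f(1.690000) = 0.756809
  f(a) × f(c) < 0, new interval: [1.100000, 1.690000]
Iteration 2:
  c_2 = (1.100000 + 1.690000)/2 = 1.395000
  f(c_2) = f(1.395000) = -0.470295
  f(a) × f(c) ≥ 0, new interval: [1.395000, 1.690000]
Iteration 3:
  c_3 = (1.395000 + 1.690000)/2 = 1.542500
  f(c_3) = f(1.542500) = 0.042580
  f(a) × f(c) < 0, new interval: [1.395000, 1.542500]
Iteration 4:
  c_4 = (1.395000 + 1.542500)/2 = 1.468750
  f(c_4) = f(1.468750) = -0.237823
  f(a) × f(c) ≥ 0, new interval: [1.468750, 1.542500]

After 4 iteration(s), the approximation is c_4 = 1.468750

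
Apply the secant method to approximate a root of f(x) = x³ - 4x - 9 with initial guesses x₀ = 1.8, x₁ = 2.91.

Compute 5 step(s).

f(x) = x³ - 4x - 9
x₀ = 1.8, x₁ = 2.91

Secant formula: x_{n+1} = x_n - f(x_n)(x_n - x_{n-1})/(f(x_n) - f(x_{n-1}))

Iteration 1:
  f(1.800000) = -10.368000
  f(2.910000) = 4.002171
  x_2 = 2.910000 - 4.002171×(2.910000 - 1.800000)/(4.002171 - (-10.368000))
       = 2.600859
Iteration 2:
  f(2.910000) = 4.002171
  f(2.600859) = -1.810011
  x_3 = 2.600859 - (-1.810011)×(2.600859 - 2.910000)/(-1.810011 - 4.002171)
       = 2.697131
Iteration 3:
  f(2.600859) = -1.810011
  f(2.697131) = -0.168209
  x_4 = 2.697131 - (-0.168209)×(2.697131 - 2.600859)/(-0.168209 - (-1.810011))
       = 2.706994
Iteration 4:
  f(2.697131) = -0.168209
  f(2.706994) = 0.008380
  x_5 = 2.706994 - 0.008380×(2.706994 - 2.697131)/(0.008380 - (-0.168209))
       = 2.706526
Iteration 5:
  f(2.706994) = 0.008380
  f(2.706526) = -0.000036
  x_6 = 2.706526 - (-0.000036)×(2.706526 - 2.706994)/(-0.000036 - 0.008380)
       = 2.706528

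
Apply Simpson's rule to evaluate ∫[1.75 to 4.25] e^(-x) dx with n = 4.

f(x) = e^(-x)
a = 1.75, b = 4.25, n = 4
h = (b - a)/n = 0.625000

Simpson's rule: (h/3)[f(x₀) + 4f(x₁) + 2f(x₂) + ... + f(xₙ)]

x_0 = 1.7500, f(x_0) = 0.173774, coefficient = 1
x_1 = 2.3750, f(x_1) = 0.093014, coefficient = 4
x_2 = 3.0000, f(x_2) = 0.049787, coefficient = 2
x_3 = 3.6250, f(x_3) = 0.026649, coefficient = 4
x_4 = 4.2500, f(x_4) = 0.014264, coefficient = 1

I ≈ (0.625000/3) × 0.766267 = 0.159639
Exact value: 0.159510
Error: 0.000129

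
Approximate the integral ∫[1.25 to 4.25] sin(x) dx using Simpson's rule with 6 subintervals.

f(x) = sin(x)
a = 1.25, b = 4.25, n = 6
h = (b - a)/n = 0.500000

Simpson's rule: (h/3)[f(x₀) + 4f(x₁) + 2f(x₂) + ... + f(xₙ)]

x_0 = 1.2500, f(x_0) = 0.948985, coefficient = 1
x_1 = 1.7500, f(x_1) = 0.983986, coefficient = 4
x_2 = 2.2500, f(x_2) = 0.778073, coefficient = 2
x_3 = 2.7500, f(x_3) = 0.381661, coefficient = 4
x_4 = 3.2500, f(x_4) = -0.108195, coefficient = 2
x_5 = 3.7500, f(x_5) = -0.571561, coefficient = 4
x_6 = 4.2500, f(x_6) = -0.894989, coefficient = 1

I ≈ (0.500000/3) × 4.570094 = 0.761682
Exact value: 0.761410
Error: 0.000272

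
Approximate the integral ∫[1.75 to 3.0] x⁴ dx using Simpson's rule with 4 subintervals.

f(x) = x⁴
a = 1.75, b = 3.0, n = 4
h = (b - a)/n = 0.312500

Simpson's rule: (h/3)[f(x₀) + 4f(x₁) + 2f(x₂) + ... + f(xₙ)]

x_0 = 1.7500, f(x_0) = 9.378906, coefficient = 1
x_1 = 2.0625, f(x_1) = 18.095718, coefficient = 4
x_2 = 2.3750, f(x_2) = 31.816650, coefficient = 2
x_3 = 2.6875, f(x_3) = 52.166763, coefficient = 4
x_4 = 3.0000, f(x_4) = 81.000000, coefficient = 1

I ≈ (0.312500/3) × 435.062134 = 45.318972
Exact value: 45.317383
Error: 0.001589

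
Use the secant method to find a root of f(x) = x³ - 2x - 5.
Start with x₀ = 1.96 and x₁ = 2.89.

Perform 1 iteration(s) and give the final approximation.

f(x) = x³ - 2x - 5
x₀ = 1.96, x₁ = 2.89

Secant formula: x_{n+1} = x_n - f(x_n)(x_n - x_{n-1})/(f(x_n) - f(x_{n-1}))

Iteration 1:
  f(1.960000) = -1.390464
  f(2.890000) = 13.357569
  x_2 = 2.890000 - 13.357569×(2.890000 - 1.960000)/(13.357569 - (-1.390464))
       = 2.047682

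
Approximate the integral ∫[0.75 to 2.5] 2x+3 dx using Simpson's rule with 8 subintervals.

f(x) = 2x+3
a = 0.75, b = 2.5, n = 8
h = (b - a)/n = 0.218750

Simpson's rule: (h/3)[f(x₀) + 4f(x₁) + 2f(x₂) + ... + f(xₙ)]

x_0 = 0.7500, f(x_0) = 4.500000, coefficient = 1
x_1 = 0.9688, f(x_1) = 4.937500, coefficient = 4
x_2 = 1.1875, f(x_2) = 5.375000, coefficient = 2
x_3 = 1.4062, f(x_3) = 5.812500, coefficient = 4
x_4 = 1.6250, f(x_4) = 6.250000, coefficient = 2
x_5 = 1.8438, f(x_5) = 6.687500, coefficient = 4
x_6 = 2.0625, f(x_6) = 7.125000, coefficient = 2
x_7 = 2.2812, f(x_7) = 7.562500, coefficient = 4
x_8 = 2.5000, f(x_8) = 8.000000, coefficient = 1

I ≈ (0.218750/3) × 150.000000 = 10.937500
Exact value: 10.937500
Error: 0.000000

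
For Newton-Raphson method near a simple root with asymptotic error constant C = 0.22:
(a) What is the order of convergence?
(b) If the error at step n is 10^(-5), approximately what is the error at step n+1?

(a) Newton-Raphson has quadratic (order 2) convergence near simple roots.
    This means |e_{n+1}| ≈ C|e_n|².

(b) With |e_n| = 10^(-5) and C = 0.22:
    |e_{n+1}| ≈ 0.22 × (10^(-5))² = 0.22 × 10^(-10)

(a) 2 (quadratic); (b) |e_{n+1}| ≈ 2.200e-11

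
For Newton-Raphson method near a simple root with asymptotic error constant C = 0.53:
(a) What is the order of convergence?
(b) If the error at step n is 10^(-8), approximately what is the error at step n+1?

(a) Newton-Raphson has quadratic (order 2) convergence near simple roots.
    This means |e_{n+1}| ≈ C|e_n|².

(b) With |e_n| = 10^(-8) and C = 0.53:
    |e_{n+1}| ≈ 0.53 × (10^(-8))² = 0.53 × 10^(-16)

(a) 2 (quadratic); (b) |e_{n+1}| ≈ 5.300e-17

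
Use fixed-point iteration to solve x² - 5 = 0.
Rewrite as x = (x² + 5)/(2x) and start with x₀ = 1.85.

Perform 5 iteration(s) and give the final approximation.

Equation: x² - 5 = 0
Fixed-point form: x = (x² + 5)/(2x)
x₀ = 1.85

x_1 = g(1.850000) = 2.276351
x_2 = g(2.276351) = 2.236424
x_3 = g(2.236424) = 2.236068
x_4 = g(2.236068) = 2.236068
x_5 = g(2.236068) = 2.236068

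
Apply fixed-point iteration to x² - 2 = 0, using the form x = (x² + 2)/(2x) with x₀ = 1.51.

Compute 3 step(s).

Equation: x² - 2 = 0
Fixed-point form: x = (x² + 2)/(2x)
x₀ = 1.51

x_1 = g(1.510000) = 1.417252
x_2 = g(1.417252) = 1.414217
x_3 = g(1.414217) = 1.414214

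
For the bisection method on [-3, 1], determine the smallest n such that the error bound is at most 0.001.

We need (b-a)/2^n ≤ 0.001
(1 - (-3))/2^n ≤ 0.001
4/2^n ≤ 0.001
2^n ≥ 4000
n ≥ log₂(4000) = 11.97
n ≥ 12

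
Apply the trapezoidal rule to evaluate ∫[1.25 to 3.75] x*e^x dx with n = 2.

f(x) = x*e^x
a = 1.25, b = 3.75, n = 2
h = (b - a)/n = 1.250000

Trapezoidal rule: (h/2)[f(x₀) + 2f(x₁) + 2f(x₂) + ... + f(xₙ)]

x_0 = 1.2500, f(x_0) = 4.362929, coefficient = 1
x_1 = 2.5000, f(x_1) = 30.456235, coefficient = 2
x_2 = 3.7500, f(x_2) = 159.454058, coefficient = 1

I ≈ (1.250000/2) × 224.729456 = 140.455910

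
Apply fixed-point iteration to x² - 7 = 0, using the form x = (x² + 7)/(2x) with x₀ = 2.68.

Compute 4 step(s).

Equation: x² - 7 = 0
Fixed-point form: x = (x² + 7)/(2x)
x₀ = 2.68

x_1 = g(2.680000) = 2.645970
x_2 = g(2.645970) = 2.645751
x_3 = g(2.645751) = 2.645751
x_4 = g(2.645751) = 2.645751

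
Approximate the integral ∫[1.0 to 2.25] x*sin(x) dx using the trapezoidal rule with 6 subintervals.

f(x) = x*sin(x)
a = 1.0, b = 2.25, n = 6
h = (b - a)/n = 0.208333

Trapezoidal rule: (h/2)[f(x₀) + 2f(x₁) + 2f(x₂) + ... + f(xₙ)]

x_0 = 1.0000, f(x_0) = 0.841471, coefficient = 1
x_1 = 1.2083, f(x_1) = 1.129823, coefficient = 2
x_2 = 1.4167, f(x_2) = 1.399873, coefficient = 2
x_3 = 1.6250, f(x_3) = 1.622613, coefficient = 2
x_4 = 1.8333, f(x_4) = 1.770514, coefficient = 2
x_5 = 2.0417, f(x_5) = 1.819480, coefficient = 2
x_6 = 2.2500, f(x_6) = 1.750665, coefficient = 1

I ≈ (0.208333/2) × 18.076742 = 1.882994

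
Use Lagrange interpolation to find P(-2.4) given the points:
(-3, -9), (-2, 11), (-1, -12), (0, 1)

Lagrange interpolation formula:
P(x) = Σ yᵢ × Lᵢ(x)
where Lᵢ(x) = Π_{j≠i} (x - xⱼ)/(xᵢ - xⱼ)

L_0(-2.4) = (-2.4 - (-2))/(-3 - (-2)) × (-2.4 - (-1))/(-3 - (-1)) × (-2.4 - 0)/(-3 - 0) = 0.224000
L_1(-2.4) = (-2.4 - (-3))/(-2 - (-3)) × (-2.4 - (-1))/(-2 - (-1)) × (-2.4 - 0)/(-2 - 0) = 1.008000
L_2(-2.4) = (-2.4 - (-3))/(-1 - (-3)) × (-2.4 - (-2))/(-1 - (-2)) × (-2.4 - 0)/(-1 - 0) = -0.288000
L_3(-2.4) = (-2.4 - (-3))/(0 - (-3)) × (-2.4 - (-2))/(0 - (-2)) × (-2.4 - (-1))/(0 - (-1)) = 0.056000

P(-2.4) = (-9)×L_0(-2.4) + 11×L_1(-2.4) + (-12)×L_2(-2.4) + 1×L_3(-2.4)
P(-2.4) = 12.584000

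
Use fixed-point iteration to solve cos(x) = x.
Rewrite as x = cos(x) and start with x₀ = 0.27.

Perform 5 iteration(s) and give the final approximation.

Equation: cos(x) = x
Fixed-point form: x = cos(x)
x₀ = 0.27

x_1 = g(0.270000) = 0.963771
x_2 = g(0.963771) = 0.570427
x_3 = g(0.570427) = 0.841671
x_4 = g(0.841671) = 0.666218
x_5 = g(0.666218) = 0.786165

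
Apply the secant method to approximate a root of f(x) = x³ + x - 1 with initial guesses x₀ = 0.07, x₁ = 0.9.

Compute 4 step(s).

f(x) = x³ + x - 1
x₀ = 0.07, x₁ = 0.9

Secant formula: x_{n+1} = x_n - f(x_n)(x_n - x_{n-1})/(f(x_n) - f(x_{n-1}))

Iteration 1:
  f(0.070000) = -0.929657
  f(0.900000) = 0.629000
  x_2 = 0.900000 - 0.629000×(0.900000 - 0.070000)/(0.629000 - (-0.929657))
       = 0.565051
Iteration 2:
  f(0.900000) = 0.629000
  f(0.565051) = -0.254537
  x_3 = 0.565051 - (-0.254537)×(0.565051 - 0.900000)/(-0.254537 - 0.629000)
       = 0.661546
Iteration 3:
  f(0.565051) = -0.254537
  f(0.661546) = -0.048932
  x_4 = 0.661546 - (-0.048932)×(0.661546 - 0.565051)/(-0.048932 - (-0.254537))
       = 0.684511
Iteration 4:
  f(0.661546) = -0.048932
  f(0.684511) = 0.005243
  x_5 = 0.684511 - 0.005243×(0.684511 - 0.661546)/(0.005243 - (-0.048932))
       = 0.682289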